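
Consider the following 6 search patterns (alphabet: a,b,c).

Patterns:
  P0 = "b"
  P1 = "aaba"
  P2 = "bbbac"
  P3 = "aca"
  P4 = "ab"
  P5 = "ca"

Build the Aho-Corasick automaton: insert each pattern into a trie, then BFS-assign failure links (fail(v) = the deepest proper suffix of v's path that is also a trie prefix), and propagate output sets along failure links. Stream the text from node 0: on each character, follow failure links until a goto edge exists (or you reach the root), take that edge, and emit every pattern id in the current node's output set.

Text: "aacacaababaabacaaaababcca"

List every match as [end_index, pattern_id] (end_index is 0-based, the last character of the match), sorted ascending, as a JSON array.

Construct AC machine:
Trie nodes:
  n0 'ε': a→2 b→1 c→13
  n1 'b': b→6  ←P0
  n2 'a': a→3 b→12 c→10
  n3 'aa': b→4
  n4 'aab': a→5
  n5 'aaba': ·  ←P1
  n6 'bb': b→7
  n7 'bbb': a→8
  n8 'bbba': c→9
  n9 'bbbac': ·  ←P2
  n10 'ac': a→11
  n11 'aca': ·  ←P3
  n12 'ab': ·  ←P4
  n13 'c': a→14
  n14 'ca': ·  ←P5

BFS fail/out derivation:
  fail(1) 'b': from fail(0)=0 chase 'b': 0 ⇒ 0;  out={0}∪out(0)={0}
  fail(2) 'a': from fail(0)=0 chase 'a': 0 ⇒ 0;  out=∅∪out(0)=∅
  fail(13) 'c': from fail(0)=0 chase 'c': 0 ⇒ 0;  out=∅∪out(0)=∅
  fail(3) 'aa': from fail(2)=0 chase 'a': 0 ⇒ 2;  out=∅∪out(2)=∅
  fail(6) 'bb': from fail(1)=0 chase 'b': 0 ⇒ 1;  out=∅∪out(1)={0}
  fail(10) 'ac': from fail(2)=0 chase 'c': 0 ⇒ 13;  out=∅∪out(13)=∅
  fail(12) 'ab': from fail(2)=0 chase 'b': 0 ⇒ 1;  out={4}∪out(1)={0,4}
  fail(14) 'ca': from fail(13)=0 chase 'a': 0 ⇒ 2;  out={5}∪out(2)={5}
  fail(4) 'aab': from fail(3)=2 chase 'b': 2 ⇒ 12;  out=∅∪out(12)={0,4}
  fail(7) 'bbb': from fail(6)=1 chase 'b': 1 ⇒ 6;  out=∅∪out(6)={0}
  fail(11) 'aca': from fail(10)=13 chase 'a': 13 ⇒ 14;  out={3}∪out(14)={3,5}
  fail(5) 'aaba': from fail(4)=12 chase 'a': 12→1→0 ⇒ 2;  out={1}∪out(2)={1}
  fail(8) 'bbba': from fail(7)=6 chase 'a': 6→1→0 ⇒ 2;  out=∅∪out(2)=∅
  fail(9) 'bbbac': from fail(8)=2 chase 'c': 2 ⇒ 10;  out={2}∪out(10)={2}

Run:
pos 0 'a': at 2
pos 1 'a': at 3
pos 2 'c': at 10 ·f
pos 3 'a': at 11  emit P3@[1:3],P5@[2:3]
pos 4 'c': at 10 ·f
pos 5 'a': at 11  emit P3@[3:5],P5@[4:5]
pos 6 'a': at 3 ·f
pos 7 'b': at 4  emit P0@[7:7],P4@[6:7]
pos 8 'a': at 5  emit P1@[5:8]
pos 9 'b': at 12 ·f  emit P0@[9:9],P4@[8:9]
pos 10 'a': at 2 ·f
pos 11 'a': at 3
pos 12 'b': at 4  emit P0@[12:12],P4@[11:12]
pos 13 'a': at 5  emit P1@[10:13]
pos 14 'c': at 10 ·f
pos 15 'a': at 11  emit P3@[13:15],P5@[14:15]
pos 16 'a': at 3 ·f
pos 17 'a': at 3 ·f
pos 18 'a': at 3 ·f
pos 19 'b': at 4  emit P0@[19:19],P4@[18:19]
pos 20 'a': at 5  emit P1@[17:20]
pos 21 'b': at 12 ·f  emit P0@[21:21],P4@[20:21]
pos 22 'c': at 13 ·f
pos 23 'c': at 13 ·f
pos 24 'a': at 14  emit P5@[23:24]

Matches: [[3,3],[3,5],[5,3],[5,5],[7,0],[7,4],[8,1],[9,0],[9,4],[12,0],[12,4],[13,1],[15,3],[15,5],[19,0],[19,4],[20,1],[21,0],[21,4],[24,5]]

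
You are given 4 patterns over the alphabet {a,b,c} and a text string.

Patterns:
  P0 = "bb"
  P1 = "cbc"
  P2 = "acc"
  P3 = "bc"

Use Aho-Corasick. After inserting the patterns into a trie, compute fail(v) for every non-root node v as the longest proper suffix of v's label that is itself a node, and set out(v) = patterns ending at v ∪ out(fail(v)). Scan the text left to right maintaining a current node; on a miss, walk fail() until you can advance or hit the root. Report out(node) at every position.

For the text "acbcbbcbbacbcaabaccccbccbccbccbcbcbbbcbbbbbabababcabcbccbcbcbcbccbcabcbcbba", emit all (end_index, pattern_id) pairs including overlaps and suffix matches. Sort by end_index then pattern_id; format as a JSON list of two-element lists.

Build:
Trie (insert patterns):
  0='ε' goto a→6 b→1 c→3
  1='b' goto b→2 c→9
  2='bb' goto ·  ←P0
  3='c' goto b→4
  4='cb' goto c→5
  5='cbc' goto ·  ←P1
  6='a' goto c→7
  7='ac' goto c→8
  8='acc' goto ·  ←P2
  9='bc' goto ·  ←P3

Failure links (BFS by depth):
  fail(1) 'b': from fail(0)=0 chase 'b': 0 ⇒ 0;  out=∅∪out(0)=∅
  fail(3) 'c': from fail(0)=0 chase 'c': 0 ⇒ 0;  out=∅∪out(0)=∅
  fail(6) 'a': from fail(0)=0 chase 'a': 0 ⇒ 0;  out=∅∪out(0)=∅
  fail(2) 'bb': from fail(1)=0 chase 'b': 0 ⇒ 1;  out={0}∪out(1)={0}
  fail(4) 'cb': from fail(3)=0 chase 'b': 0 ⇒ 1;  out=∅∪out(1)=∅
  fail(7) 'ac': from fail(6)=0 chase 'c': 0 ⇒ 3;  out=∅∪out(3)=∅
  fail(9) 'bc': from fail(1)=0 chase 'c': 0 ⇒ 3;  out={3}∪out(3)={3}
  fail(5) 'cbc': from fail(4)=1 chase 'c': 1 ⇒ 9;  out={1}∪out(9)={1,3}
  fail(8) 'acc': from fail(7)=3 chase 'c': 3→0 ⇒ 3;  out={2}∪out(3)={2}

Scan:
pos 0 'a': at 6
pos 1 'c': at 7
pos 2 'b': at 4 (fail-walked)
pos 3 'c': at 5  → match P1@[1:3],P3@[2:3]
pos 4 'b': at 4 (fail-walked)
pos 5 'b': at 2 (fail-walked)  → match P0@[4:5]
pos 6 'c': at 9 (fail-walked)  → match P3@[5:6]
pos 7 'b': at 4 (fail-walked)
pos 8 'b': at 2 (fail-walked)  → match P0@[7:8]
pos 9 'a': at 6 (fail-walked)
pos 10 'c': at 7
pos 11 'b': at 4 (fail-walked)
pos 12 'c': at 5  → match P1@[10:12],P3@[11:12]
pos 13 'a': at 6 (fail-walked)
pos 14 'a': at 6 (fail-walked)
pos 15 'b': at 1 (fail-walked)
pos 16 'a': at 6 (fail-walked)
pos 17 'c': at 7
pos 18 'c': at 8  → match P2@[16:18]
pos 19 'c': at 3 (fail-walked)
pos 20 'c': at 3 (fail-walked)
pos 21 'b': at 4
pos 22 'c': at 5  → match P1@[20:22],P3@[21:22]
pos 23 'c': at 3 (fail-walked)
pos 24 'b': at 4
pos 25 'c': at 5  → match P1@[23:25],P3@[24:25]
pos 26 'c': at 3 (fail-walked)
pos 27 'b': at 4
pos 28 'c': at 5  → match P1@[26:28],P3@[27:28]
pos 29 'c': at 3 (fail-walked)
pos 30 'b': at 4
pos 31 'c': at 5  → match P1@[29:31],P3@[30:31]
pos 32 'b': at 4 (fail-walked)
pos 33 'c': at 5  → match P1@[31:33],P3@[32:33]
pos 34 'b': at 4 (fail-walked)
pos 35 'b': at 2 (fail-walked)  → match P0@[34:35]
pos 36 'b': at 2 (fail-walked)  → match P0@[35:36]
pos 37 'c': at 9 (fail-walked)  → match P3@[36:37]
pos 38 'b': at 4 (fail-walked)
pos 39 'b': at 2 (fail-walked)  → match P0@[38:39]
pos 40 'b': at 2 (fail-walked)  → match P0@[39:40]
pos 41 'b': at 2 (fail-walked)  → match P0@[40:41]
pos 42 'b': at 2 (fail-walked)  → match P0@[41:42]
pos 43 'a': at 6 (fail-walked)
pos 44 'b': at 1 (fail-walked)
pos 45 'a': at 6 (fail-walked)
pos 46 'b': at 1 (fail-walked)
pos 47 'a': at 6 (fail-walked)
pos 48 'b': at 1 (fail-walked)
pos 49 'c': at 9  → match P3@[48:49]
pos 50 'a': at 6 (fail-walked)
pos 51 'b': at 1 (fail-walked)
pos 52 'c': at 9  → match P3@[51:52]
pos 53 'b': at 4 (fail-walked)
pos 54 'c': at 5  → match P1@[52:54],P3@[53:54]
pos 55 'c': at 3 (fail-walked)
pos 56 'b': at 4
pos 57 'c': at 5  → match P1@[55:57],P3@[56:57]
pos 58 'b': at 4 (fail-walked)
pos 59 'c': at 5  → match P1@[57:59],P3@[58:59]
pos 60 'b': at 4 (fail-walked)
pos 61 'c': at 5  → match P1@[59:61],P3@[60:61]
pos 62 'b': at 4 (fail-walked)
pos 63 'c': at 5  → match P1@[61:63],P3@[62:63]
pos 64 'c': at 3 (fail-walked)
pos 65 'b': at 4
pos 66 'c': at 5  → match P1@[64:66],P3@[65:66]
pos 67 'a': at 6 (fail-walked)
pos 68 'b': at 1 (fail-walked)
pos 69 'c': at 9  → match P3@[68:69]
pos 70 'b': at 4 (fail-walked)
pos 71 'c': at 5  → match P1@[69:71],P3@[70:71]
pos 72 'b': at 4 (fail-walked)
pos 73 'b': at 2 (fail-walked)  → match P0@[72:73]
pos 74 'a': at 6 (fail-walked)

Matches: [[3,1],[3,3],[5,0],[6,3],[8,0],[12,1],[12,3],[18,2],[22,1],[22,3],[25,1],[25,3],[28,1],[28,3],[31,1],[31,3],[33,1],[33,3],[35,0],[36,0],[37,3],[39,0],[40,0],[41,0],[42,0],[49,3],[52,3],[54,1],[54,3],[57,1],[57,3],[59,1],[59,3],[61,1],[61,3],[63,1],[63,3],[66,1],[66,3],[69,3],[71,1],[71,3],[73,0]]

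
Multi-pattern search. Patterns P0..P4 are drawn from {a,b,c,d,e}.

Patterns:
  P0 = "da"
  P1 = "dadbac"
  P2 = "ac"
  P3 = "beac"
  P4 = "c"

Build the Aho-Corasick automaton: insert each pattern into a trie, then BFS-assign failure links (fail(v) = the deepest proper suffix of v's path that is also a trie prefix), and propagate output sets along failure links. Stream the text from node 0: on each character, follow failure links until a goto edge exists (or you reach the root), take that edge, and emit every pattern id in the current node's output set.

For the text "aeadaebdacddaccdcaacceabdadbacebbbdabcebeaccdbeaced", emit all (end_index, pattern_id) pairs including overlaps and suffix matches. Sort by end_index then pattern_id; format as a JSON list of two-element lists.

Construct AC machine:
Trie (insert patterns):
  n0 'ε': a→7 b→9 c→13 d→1
  n1 'd': a→2
  n2 'da': d→3  ←P0
  n3 'dad': b→4
  n4 'dadb': a→5
  n5 'dadba': c→6
  n6 'dadbac': ·  ←P1
  n7 'a': c→8
  n8 'ac': ·  ←P2
  n9 'b': e→10
  n10 'be': a→11
  n11 'bea': c→12
  n12 'beac': ·  ←P3
  n13 'c': ·  ←P4

BFS fail/out derivation:
  n1('d'): parent n0 fail=0; on 'd' 0 → fail=0;  out ∅∪∅=∅
  n7('a'): parent n0 fail=0; on 'a' 0 → fail=0;  out ∅∪∅=∅
  n9('b'): parent n0 fail=0; on 'b' 0 → fail=0;  out ∅∪∅=∅
  n13('c'): parent n0 fail=0; on 'c' 0 → fail=0;  out {4}∪∅={4}
  n2('da'): parent n1 fail=0; on 'a' 0 → fail=7;  out {0}∪∅={0}
  n8('ac'): parent n7 fail=0; on 'c' 0 → fail=13;  out {2}∪{4}={2,4}
  n10('be'): parent n9 fail=0; on 'e' 0 → fail=0;  out ∅∪∅=∅
  n3('dad'): parent n2 fail=7; on 'd' 7→0 → fail=1;  out ∅∪∅=∅
  n11('bea'): parent n10 fail=0; on 'a' 0 → fail=7;  out ∅∪∅=∅
  n4('dadb'): parent n3 fail=1; on 'b' 1→0 → fail=9;  out ∅∪∅=∅
  n12('beac'): parent n11 fail=7; on 'c' 7 → fail=8;  out {3}∪{2,4}={2,3,4}
  n5('dadba'): parent n4 fail=9; on 'a' 9→0 → fail=7;  out ∅∪∅=∅
  n6('dadbac'): parent n5 fail=7; on 'c' 7 → fail=8;  out {1}∪{2,4}={1,2,4}

Scan:
[0] read 'a'  n0⇒n7
[1] read 'e'  n7⇒n0 (via fail)
[2] read 'a'  n0⇒n7
[3] read 'd'  n7⇒n1 (via fail)
[4] read 'a'  n1⇒n2  → match P0@[3:4]
[5] read 'e'  n2⇒n0 (via fail)
[6] read 'b'  n0⇒n9
[7] read 'd'  n9⇒n1 (via fail)
[8] read 'a'  n1⇒n2  → match P0@[7:8]
[9] read 'c'  n2⇒n8 (via fail)  → match P2@[8:9],P4@[9:9]
[10] read 'd'  n8⇒n1 (via fail)
[11] read 'd'  n1⇒n1 (via fail)
[12] read 'a'  n1⇒n2  → match P0@[11:12]
[13] read 'c'  n2⇒n8 (via fail)  → match P2@[12:13],P4@[13:13]
[14] read 'c'  n8⇒n13 (via fail)  → match P4@[14:14]
[15] read 'd'  n13⇒n1 (via fail)
[16] read 'c'  n1⇒n13 (via fail)  → match P4@[16:16]
[17] read 'a'  n13⇒n7 (via fail)
[18] read 'a'  n7⇒n7 (via fail)
[19] read 'c'  n7⇒n8  → match P2@[18:19],P4@[19:19]
[20] read 'c'  n8⇒n13 (via fail)  → match P4@[20:20]
[21] read 'e'  n13⇒n0 (via fail)
[22] read 'a'  n0⇒n7
[23] read 'b'  n7⇒n9 (via fail)
[24] read 'd'  n9⇒n1 (via fail)
[25] read 'a'  n1⇒n2  → match P0@[24:25]
[26] read 'd'  n2⇒n3
[27] read 'b'  n3⇒n4
[28] read 'a'  n4⇒n5
[29] read 'c'  n5⇒n6  → match P1@[24:29],P2@[28:29],P4@[29:29]
[30] read 'e'  n6⇒n0 (via fail)
[31] read 'b'  n0⇒n9
[32] read 'b'  n9⇒n9 (via fail)
[33] read 'b'  n9⇒n9 (via fail)
[34] read 'd'  n9⇒n1 (via fail)
[35] read 'a'  n1⇒n2  → match P0@[34:35]
[36] read 'b'  n2⇒n9 (via fail)
[37] read 'c'  n9⇒n13 (via fail)  → match P4@[37:37]
[38] read 'e'  n13⇒n0 (via fail)
[39] read 'b'  n0⇒n9
[40] read 'e'  n9⇒n10
[41] read 'a'  n10⇒n11
[42] read 'c'  n11⇒n12  → match P2@[41:42],P3@[39:42],P4@[42:42]
[43] read 'c'  n12⇒n13 (via fail)  → match P4@[43:43]
[44] read 'd'  n13⇒n1 (via fail)
[45] read 'b'  n1⇒n9 (via fail)
[46] read 'e'  n9⇒n10
[47] read 'a'  n10⇒n11
[48] read 'c'  n11⇒n12  → match P2@[47:48],P3@[45:48],P4@[48:48]
[49] read 'e'  n12⇒n0 (via fail)
[50] read 'd'  n0⇒n1

Result: [[4,0],[8,0],[9,2],[9,4],[12,0],[13,2],[13,4],[14,4],[16,4],[19,2],[19,4],[20,4],[25,0],[29,1],[29,2],[29,4],[35,0],[37,4],[42,2],[42,3],[42,4],[43,4],[48,2],[48,3],[48,4]]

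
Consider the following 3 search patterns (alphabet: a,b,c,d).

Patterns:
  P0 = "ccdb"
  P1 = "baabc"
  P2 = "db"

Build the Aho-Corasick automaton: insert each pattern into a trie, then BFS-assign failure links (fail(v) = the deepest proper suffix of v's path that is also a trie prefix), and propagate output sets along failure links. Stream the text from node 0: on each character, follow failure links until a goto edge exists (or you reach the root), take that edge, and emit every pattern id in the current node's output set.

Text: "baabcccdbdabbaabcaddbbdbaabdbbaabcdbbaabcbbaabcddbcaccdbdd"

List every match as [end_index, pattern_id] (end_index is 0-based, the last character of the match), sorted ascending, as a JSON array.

Construct AC machine:
Trie (insert patterns):
  0='ε' goto b→5 c→1 d→10
  1='c' goto c→2
  2='cc' goto d→3
  3='ccd' goto b→4
  4='ccdb' goto ·  ←P0
  5='b' goto a→6
  6='ba' goto a→7
  7='baa' goto b→8
  8='baab' goto c→9
  9='baabc' goto ·  ←P1
  10='d' goto b→11
  11='db' goto ·  ←P2

BFS fail/out derivation:
  fail(1) 'c': from fail(0)=0 chase 'c': 0 ⇒ 0;  out=∅∪out(0)=∅
  fail(5) 'b': from fail(0)=0 chase 'b': 0 ⇒ 0;  out=∅∪out(0)=∅
  fail(10) 'd': from fail(0)=0 chase 'd': 0 ⇒ 0;  out=∅∪out(0)=∅
  fail(2) 'cc': from fail(1)=0 chase 'c': 0 ⇒ 1;  out=∅∪out(1)=∅
  fail(6) 'ba': from fail(5)=0 chase 'a': 0 ⇒ 0;  out=∅∪out(0)=∅
  fail(11) 'db': from fail(10)=0 chase 'b': 0 ⇒ 5;  out={2}∪out(5)={2}
  fail(3) 'ccd': from fail(2)=1 chase 'd': 1→0 ⇒ 10;  out=∅∪out(10)=∅
  fail(7) 'baa': from fail(6)=0 chase 'a': 0 ⇒ 0;  out=∅∪out(0)=∅
  fail(4) 'ccdb': from fail(3)=10 chase 'b': 10 ⇒ 11;  out={0}∪out(11)={0,2}
  fail(8) 'baab': from fail(7)=0 chase 'b': 0 ⇒ 5;  out=∅∪out(5)=∅
  fail(9) 'baabc': from fail(8)=5 chase 'c': 5→0 ⇒ 1;  out={1}∪out(1)={1}

Scan:
[0] read 'b'  n0⇒n5
[1] read 'a'  n5⇒n6
[2] read 'a'  n6⇒n7
[3] read 'b'  n7⇒n8
[4] read 'c'  n8⇒n9  → match P1@[0:4]
[5] read 'c'  n9⇒n2 ·f
[6] read 'c'  n2⇒n2 ·f
[7] read 'd'  n2⇒n3
[8] read 'b'  n3⇒n4  → match P0@[5:8],P2@[7:8]
[9] read 'd'  n4⇒n10 ·f
[10] read 'a'  n10⇒n0 ·f
[11] read 'b'  n0⇒n5
[12] read 'b'  n5⇒n5 ·f
[13] read 'a'  n5⇒n6
[14] read 'a'  n6⇒n7
[15] read 'b'  n7⇒n8
[16] read 'c'  n8⇒n9  → match P1@[12:16]
[17] read 'a'  n9⇒n0 ·f
[18] read 'd'  n0⇒n10
[19] read 'd'  n10⇒n10 ·f
[20] read 'b'  n10⇒n11  → match P2@[19:20]
[21] read 'b'  n11⇒n5 ·f
[22] read 'd'  n5⇒n10 ·f
[23] read 'b'  n10⇒n11  → match P2@[22:23]
[24] read 'a'  n11⇒n6 ·f
[25] read 'a'  n6⇒n7
[26] read 'b'  n7⇒n8
[27] read 'd'  n8⇒n10 ·f
[28] read 'b'  n10⇒n11  → match P2@[27:28]
[29] read 'b'  n11⇒n5 ·f
[30] read 'a'  n5⇒n6
[31] read 'a'  n6⇒n7
[32] read 'b'  n7⇒n8
[33] read 'c'  n8⇒n9  → match P1@[29:33]
[34] read 'd'  n9⇒n10 ·f
[35] read 'b'  n10⇒n11  → match P2@[34:35]
[36] read 'b'  n11⇒n5 ·f
[37] read 'a'  n5⇒n6
[38] read 'a'  n6⇒n7
[39] read 'b'  n7⇒n8
[40] read 'c'  n8⇒n9  → match P1@[36:40]
[41] read 'b'  n9⇒n5 ·f
[42] read 'b'  n5⇒n5 ·f
[43] read 'a'  n5⇒n6
[44] read 'a'  n6⇒n7
[45] read 'b'  n7⇒n8
[46] read 'c'  n8⇒n9  → match P1@[42:46]
[47] read 'd'  n9⇒n10 ·f
[48] read 'd'  n10⇒n10 ·f
[49] read 'b'  n10⇒n11  → match P2@[48:49]
[50] read 'c'  n11⇒n1 ·f
[51] read 'a'  n1⇒n0 ·f
[52] read 'c'  n0⇒n1
[53] read 'c'  n1⇒n2
[54] read 'd'  n2⇒n3
[55] read 'b'  n3⇒n4  → match P0@[52:55],P2@[54:55]
[56] read 'd'  n4⇒n10 ·f
[57] read 'd'  n10⇒n10 ·f

Matches: [[4,1],[8,0],[8,2],[16,1],[20,2],[23,2],[28,2],[33,1],[35,2],[40,1],[46,1],[49,2],[55,0],[55,2]]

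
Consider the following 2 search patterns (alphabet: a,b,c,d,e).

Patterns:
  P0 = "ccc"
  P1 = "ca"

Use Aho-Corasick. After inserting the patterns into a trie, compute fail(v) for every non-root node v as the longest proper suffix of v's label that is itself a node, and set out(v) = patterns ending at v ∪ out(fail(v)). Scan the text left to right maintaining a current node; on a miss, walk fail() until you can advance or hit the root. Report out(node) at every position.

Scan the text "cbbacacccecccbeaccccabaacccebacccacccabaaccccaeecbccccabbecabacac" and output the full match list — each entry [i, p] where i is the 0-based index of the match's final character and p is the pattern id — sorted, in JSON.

Build:
Trie (insert patterns):
  n0 'ε': c→1
  n1 'c': a→4 c→2
  n2 'cc': c→3
  n3 'ccc': ·  [P0 ends]
  n4 'ca': ·  [P1 ends]

Failure links (BFS by depth):
  n1('c'): parent n0 fail=0; on 'c' 0 → fail=0;  out ∅∪∅=∅
  n2('cc'): parent n1 fail=0; on 'c' 0 → fail=1;  out ∅∪∅=∅
  n4('ca'): parent n1 fail=0; on 'a' 0 → fail=0;  out {1}∪∅={1}
  n3('ccc'): parent n2 fail=1; on 'c' 1 → fail=2;  out {0}∪∅={0}

Text stream:
pos 0 'c': at 1
pos 1 'b': at 0 (fail-walked)
pos 2 'b': at 0
pos 3 'a': at 0
pos 4 'c': at 1
pos 5 'a': at 4  emit P1@[4:5]
pos 6 'c': at 1 (fail-walked)
pos 7 'c': at 2
pos 8 'c': at 3  emit P0@[6:8]
pos 9 'e': at 0 (fail-walked)
pos 10 'c': at 1
pos 11 'c': at 2
pos 12 'c': at 3  emit P0@[10:12]
pos 13 'b': at 0 (fail-walked)
pos 14 'e': at 0
pos 15 'a': at 0
pos 16 'c': at 1
pos 17 'c': at 2
pos 18 'c': at 3  emit P0@[16:18]
pos 19 'c': at 3 (fail-walked)  emit P0@[17:19]
pos 20 'a': at 4 (fail-walked)  emit P1@[19:20]
pos 21 'b': at 0 (fail-walked)
pos 22 'a': at 0
pos 23 'a': at 0
pos 24 'c': at 1
pos 25 'c': at 2
pos 26 'c': at 3  emit P0@[24:26]
pos 27 'e': at 0 (fail-walked)
pos 28 'b': at 0
pos 29 'a': at 0
pos 30 'c': at 1
pos 31 'c': at 2
pos 32 'c': at 3  emit P0@[30:32]
pos 33 'a': at 4 (fail-walked)  emit P1@[32:33]
pos 34 'c': at 1 (fail-walked)
pos 35 'c': at 2
pos 36 'c': at 3  emit P0@[34:36]
pos 37 'a': at 4 (fail-walked)  emit P1@[36:37]
pos 38 'b': at 0 (fail-walked)
pos 39 'a': at 0
pos 40 'a': at 0
pos 41 'c': at 1
pos 42 'c': at 2
pos 43 'c': at 3  emit P0@[41:43]
pos 44 'c': at 3 (fail-walked)  emit P0@[42:44]
pos 45 'a': at 4 (fail-walked)  emit P1@[44:45]
pos 46 'e': at 0 (fail-walked)
pos 47 'e': at 0
pos 48 'c': at 1
pos 49 'b': at 0 (fail-walked)
pos 50 'c': at 1
pos 51 'c': at 2
pos 52 'c': at 3  emit P0@[50:52]
pos 53 'c': at 3 (fail-walked)  emit P0@[51:53]
pos 54 'a': at 4 (fail-walked)  emit P1@[53:54]
pos 55 'b': at 0 (fail-walked)
pos 56 'b': at 0
pos 57 'e': at 0
pos 58 'c': at 1
pos 59 'a': at 4  emit P1@[58:59]
pos 60 'b': at 0 (fail-walked)
pos 61 'a': at 0
pos 62 'c': at 1
pos 63 'a': at 4  emit P1@[62:63]
pos 64 'c': at 1 (fail-walked)

All matches (sorted): [[5,1],[8,0],[12,0],[18,0],[19,0],[20,1],[26,0],[32,0],[33,1],[36,0],[37,1],[43,0],[44,0],[45,1],[52,0],[53,0],[54,1],[59,1],[63,1]]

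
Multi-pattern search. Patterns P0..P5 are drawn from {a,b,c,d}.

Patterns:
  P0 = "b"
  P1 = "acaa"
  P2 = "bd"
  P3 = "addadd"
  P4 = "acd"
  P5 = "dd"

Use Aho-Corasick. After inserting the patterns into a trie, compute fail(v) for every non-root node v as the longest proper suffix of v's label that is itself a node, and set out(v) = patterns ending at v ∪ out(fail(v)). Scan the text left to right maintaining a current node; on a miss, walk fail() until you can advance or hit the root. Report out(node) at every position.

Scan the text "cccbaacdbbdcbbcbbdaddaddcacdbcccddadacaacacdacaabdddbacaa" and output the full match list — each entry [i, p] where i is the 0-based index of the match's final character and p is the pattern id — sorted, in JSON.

Build:
Trie nodes:
  n0 'ε': a→2 b→1 d→13
  n1 'b': d→6  [P0 ends]
  n2 'a': c→3 d→7
  n3 'ac': a→4 d→12
  n4 'aca': a→5
  n5 'acaa': ·  [P1 ends]
  n6 'bd': ·  [P2 ends]
  n7 'ad': d→8
  n8 'add': a→9
  n9 'adda': d→10
  n10 'addad': d→11
  n11 'addadd': ·  [P3 ends]
  n12 'acd': ·  [P4 ends]
  n13 'd': d→14
  n14 'dd': ·  [P5 ends]

Failure links (BFS by depth):
  n1('b'): parent n0 fail=0; on 'b' 0 → fail=0;  out {0}∪∅={0}
  n2('a'): parent n0 fail=0; on 'a' 0 → fail=0;  out ∅∪∅=∅
  n13('d'): parent n0 fail=0; on 'd' 0 → fail=0;  out ∅∪∅=∅
  n3('ac'): parent n2 fail=0; on 'c' 0 → fail=0;  out ∅∪∅=∅
  n6('bd'): parent n1 fail=0; on 'd' 0 → fail=13;  out {2}∪∅={2}
  n7('ad'): parent n2 fail=0; on 'd' 0 → fail=13;  out ∅∪∅=∅
  n14('dd'): parent n13 fail=0; on 'd' 0 → fail=13;  out {5}∪∅={5}
  n4('aca'): parent n3 fail=0; on 'a' 0 → fail=2;  out ∅∪∅=∅
  n8('add'): parent n7 fail=13; on 'd' 13 → fail=14;  out ∅∪{5}={5}
  n12('acd'): parent n3 fail=0; on 'd' 0 → fail=13;  out {4}∪∅={4}
  n5('acaa'): parent n4 fail=2; on 'a' 2→0 → fail=2;  out {1}∪∅={1}
  n9('adda'): parent n8 fail=14; on 'a' 14→13→0 → fail=2;  out ∅∪∅=∅
  n10('addad'): parent n9 fail=2; on 'd' 2 → fail=7;  out ∅∪∅=∅
  n11('addadd'): parent n10 fail=7; on 'd' 7 → fail=8;  out {3}∪{5}={3,5}

Run:
[0] read 'c'  n0⇒n0
[1] read 'c'  n0⇒n0
[2] read 'c'  n0⇒n0
[3] read 'b'  n0⇒n1  → match P0@[3:3]
[4] read 'a'  n1⇒n2 ·f
[5] read 'a'  n2⇒n2 ·f
[6] read 'c'  n2⇒n3
[7] read 'd'  n3⇒n12  → match P4@[5:7]
[8] read 'b'  n12⇒n1 ·f  → match P0@[8:8]
[9] read 'b'  n1⇒n1 ·f  → match P0@[9:9]
[10] read 'd'  n1⇒n6  → match P2@[9:10]
[11] read 'c'  n6⇒n0 ·f
[12] read 'b'  n0⇒n1  → match P0@[12:12]
[13] read 'b'  n1⇒n1 ·f  → match P0@[13:13]
[14] read 'c'  n1⇒n0 ·f
[15] read 'b'  n0⇒n1  → match P0@[15:15]
[16] read 'b'  n1⇒n1 ·f  → match P0@[16:16]
[17] read 'd'  n1⇒n6  → match P2@[16:17]
[18] read 'a'  n6⇒n2 ·f
[19] read 'd'  n2⇒n7
[20] read 'd'  n7⇒n8  → match P5@[19:20]
[21] read 'a'  n8⇒n9
[22] read 'd'  n9⇒n10
[23] read 'd'  n10⇒n11  → match P3@[18:23],P5@[22:23]
[24] read 'c'  n11⇒n0 ·f
[25] read 'a'  n0⇒n2
[26] read 'c'  n2⇒n3
[27] read 'd'  n3⇒n12  → match P4@[25:27]
[28] read 'b'  n12⇒n1 ·f  → match P0@[28:28]
[29] read 'c'  n1⇒n0 ·f
[30] read 'c'  n0⇒n0
[31] read 'c'  n0⇒n0
[32] read 'd'  n0⇒n13
[33] read 'd'  n13⇒n14  → match P5@[32:33]
[34] read 'a'  n14⇒n2 ·f
[35] read 'd'  n2⇒n7
[36] read 'a'  n7⇒n2 ·f
[37] read 'c'  n2⇒n3
[38] read 'a'  n3⇒n4
[39] read 'a'  n4⇒n5  → match P1@[36:39]
[40] read 'c'  n5⇒n3 ·f
[41] read 'a'  n3⇒n4
[42] read 'c'  n4⇒n3 ·f
[43] read 'd'  n3⇒n12  → match P4@[41:43]
[44] read 'a'  n12⇒n2 ·f
[45] read 'c'  n2⇒n3
[46] read 'a'  n3⇒n4
[47] read 'a'  n4⇒n5  → match P1@[44:47]
[48] read 'b'  n5⇒n1 ·f  → match P0@[48:48]
[49] read 'd'  n1⇒n6  → match P2@[48:49]
[50] read 'd'  n6⇒n14 ·f  → match P5@[49:50]
[51] read 'd'  n14⇒n14 ·f  → match P5@[50:51]
[52] read 'b'  n14⇒n1 ·f  → match P0@[52:52]
[53] read 'a'  n1⇒n2 ·f
[54] read 'c'  n2⇒n3
[55] read 'a'  n3⇒n4
[56] read 'a'  n4⇒n5  → match P1@[53:56]

All matches (sorted): [[3,0],[7,4],[8,0],[9,0],[10,2],[12,0],[13,0],[15,0],[16,0],[17,2],[20,5],[23,3],[23,5],[27,4],[28,0],[33,5],[39,1],[43,4],[47,1],[48,0],[49,2],[50,5],[51,5],[52,0],[56,1]]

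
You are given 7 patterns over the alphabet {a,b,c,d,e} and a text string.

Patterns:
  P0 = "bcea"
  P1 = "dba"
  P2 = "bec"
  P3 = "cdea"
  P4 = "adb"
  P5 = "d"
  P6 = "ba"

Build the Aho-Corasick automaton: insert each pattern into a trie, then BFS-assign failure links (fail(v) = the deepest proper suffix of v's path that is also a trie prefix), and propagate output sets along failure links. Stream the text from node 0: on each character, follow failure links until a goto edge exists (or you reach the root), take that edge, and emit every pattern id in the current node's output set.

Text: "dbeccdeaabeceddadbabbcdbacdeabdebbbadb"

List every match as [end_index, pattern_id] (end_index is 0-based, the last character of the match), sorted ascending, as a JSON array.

Construct AC machine:
Trie nodes:
  n0 'ε': a→14 b→1 c→10 d→5
  n1 'b': a→17 c→2 e→8
  n2 'bc': e→3
  n3 'bce': a→4
  n4 'bcea': ·  [P0 ends]
  n5 'd': b→6  [P5 ends]
  n6 'db': a→7
  n7 'dba': ·  [P1 ends]
  n8 'be': c→9
  n9 'bec': ·  [P2 ends]
  n10 'c': d→11
  n11 'cd': e→12
  n12 'cde': a→13
  n13 'cdea': ·  [P3 ends]
  n14 'a': d→15
  n15 'ad': b→16
  n16 'adb': ·  [P4 ends]
  n17 'ba': ·  [P6 ends]

BFS fail/out derivation:
  fail(1) 'b': from fail(0)=0 chase 'b': 0 ⇒ 0;  out=∅∪out(0)=∅
  fail(5) 'd': from fail(0)=0 chase 'd': 0 ⇒ 0;  out={5}∪out(0)={5}
  fail(10) 'c': from fail(0)=0 chase 'c': 0 ⇒ 0;  out=∅∪out(0)=∅
  fail(14) 'a': from fail(0)=0 chase 'a': 0 ⇒ 0;  out=∅∪out(0)=∅
  fail(2) 'bc': from fail(1)=0 chase 'c': 0 ⇒ 10;  out=∅∪out(10)=∅
  fail(6) 'db': from fail(5)=0 chase 'b': 0 ⇒ 1;  out=∅∪out(1)=∅
  fail(8) 'be': from fail(1)=0 chase 'e': 0 ⇒ 0;  out=∅∪out(0)=∅
  fail(11) 'cd': from fail(10)=0 chase 'd': 0 ⇒ 5;  out=∅∪out(5)={5}
  fail(15) 'ad': from fail(14)=0 chase 'd': 0 ⇒ 5;  out=∅∪out(5)={5}
  fail(17) 'ba': from fail(1)=0 chase 'a': 0 ⇒ 14;  out={6}∪out(14)={6}
  fail(3) 'bce': from fail(2)=10 chase 'e': 10→0 ⇒ 0;  out=∅∪out(0)=∅
  fail(7) 'dba': from fail(6)=1 chase 'a': 1 ⇒ 17;  out={1}∪out(17)={1,6}
  fail(9) 'bec': from fail(8)=0 chase 'c': 0 ⇒ 10;  out={2}∪out(10)={2}
  fail(12) 'cde': from fail(11)=5 chase 'e': 5→0 ⇒ 0;  out=∅∪out(0)=∅
  fail(16) 'adb': from fail(15)=5 chase 'b': 5 ⇒ 6;  out={4}∪out(6)={4}
  fail(4) 'bcea': from fail(3)=0 chase 'a': 0 ⇒ 14;  out={0}∪out(14)={0}
  fail(13) 'cdea': from fail(12)=0 chase 'a': 0 ⇒ 14;  out={3}∪out(14)={3}

Scan:
i=0 'd': node 0→5  → match P5@[0:0]
i=1 'b': node 5→6
i=2 'e': node 6→8 (via fail)
i=3 'c': node 8→9  → match P2@[1:3]
i=4 'c': node 9→10 (via fail)
i=5 'd': node 10→11  → match P5@[5:5]
i=6 'e': node 11→12
i=7 'a': node 12→13  → match P3@[4:7]
i=8 'a': node 13→14 (via fail)
i=9 'b': node 14→1 (via fail)
i=10 'e': node 1→8
i=11 'c': node 8→9  → match P2@[9:11]
i=12 'e': node 9→0 (via fail)
i=13 'd': node 0→5  → match P5@[13:13]
i=14 'd': node 5→5 (via fail)  → match P5@[14:14]
i=15 'a': node 5→14 (via fail)
i=16 'd': node 14→15  → match P5@[16:16]
i=17 'b': node 15→16  → match P4@[15:17]
i=18 'a': node 16→7 (via fail)  → match P1@[16:18],P6@[17:18]
i=19 'b': node 7→1 (via fail)
i=20 'b': node 1→1 (via fail)
i=21 'c': node 1→2
i=22 'd': node 2→11 (via fail)  → match P5@[22:22]
i=23 'b': node 11→6 (via fail)
i=24 'a': node 6→7  → match P1@[22:24],P6@[23:24]
i=25 'c': node 7→10 (via fail)
i=26 'd': node 10→11  → match P5@[26:26]
i=27 'e': node 11→12
i=28 'a': node 12→13  → match P3@[25:28]
i=29 'b': node 13→1 (via fail)
i=30 'd': node 1→5 (via fail)  → match P5@[30:30]
i=31 'e': node 5→0 (via fail)
i=32 'b': node 0→1
i=33 'b': node 1→1 (via fail)
i=34 'b': node 1→1 (via fail)
i=35 'a': node 1→17  → match P6@[34:35]
i=36 'd': node 17→15 (via fail)  → match P5@[36:36]
i=37 'b': node 15→16  → match P4@[35:37]

All matches (sorted): [[0,5],[3,2],[5,5],[7,3],[11,2],[13,5],[14,5],[16,5],[17,4],[18,1],[18,6],[22,5],[24,1],[24,6],[26,5],[28,3],[30,5],[35,6],[36,5],[37,4]]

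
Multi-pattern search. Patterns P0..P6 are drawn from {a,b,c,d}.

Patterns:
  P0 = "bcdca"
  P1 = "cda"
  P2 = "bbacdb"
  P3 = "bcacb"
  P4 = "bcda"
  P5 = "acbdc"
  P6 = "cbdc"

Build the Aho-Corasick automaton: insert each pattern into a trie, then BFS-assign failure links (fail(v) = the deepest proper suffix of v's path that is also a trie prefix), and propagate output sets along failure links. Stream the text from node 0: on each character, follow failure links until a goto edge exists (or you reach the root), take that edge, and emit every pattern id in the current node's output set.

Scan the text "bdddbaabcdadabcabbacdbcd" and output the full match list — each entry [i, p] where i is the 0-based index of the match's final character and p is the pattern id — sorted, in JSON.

Build:
Trie nodes:
  n0 'ε': a→18 b→1 c→6
  n1 'b': b→9 c→2
  n2 'bc': a→14 d→3
  n3 'bcd': a→17 c→4
  n4 'bcdc': a→5
  n5 'bcdca': ·  ←P0
  n6 'c': b→23 d→7
  n7 'cd': a→8
  n8 'cda': ·  ←P1
  n9 'bb': a→10
  n10 'bba': c→11
  n11 'bbac': d→12
  n12 'bbacd': b→13
  n13 'bbacdb': ·  ←P2
  n14 'bca': c→15
  n15 'bcac': b→16
  n16 'bcacb': ·  ←P3
  n17 'bcda': ·  ←P4
  n18 'a': c→19
  n19 'ac': b→20
  n20 'acb': d→21
  n21 'acbd': c→22
  n22 'acbdc': ·  ←P5
  n23 'cb': d→24
  n24 'cbd': c→25
  n25 'cbdc': ·  ←P6

BFS fail/out derivation:
  fail(1) 'b': from fail(0)=0 chase 'b': 0 ⇒ 0;  out=∅∪out(0)=∅
  fail(6) 'c': from fail(0)=0 chase 'c': 0 ⇒ 0;  out=∅∪out(0)=∅
  fail(18) 'a': from fail(0)=0 chase 'a': 0 ⇒ 0;  out=∅∪out(0)=∅
  fail(2) 'bc': from fail(1)=0 chase 'c': 0 ⇒ 6;  out=∅∪out(6)=∅
  fail(7) 'cd': from fail(6)=0 chase 'd': 0 ⇒ 0;  out=∅∪out(0)=∅
  fail(9) 'bb': from fail(1)=0 chase 'b': 0 ⇒ 1;  out=∅∪out(1)=∅
  fail(19) 'ac': from fail(18)=0 chase 'c': 0 ⇒ 6;  out=∅∪out(6)=∅
  fail(23) 'cb': from fail(6)=0 chase 'b': 0 ⇒ 1;  out=∅∪out(1)=∅
  fail(3) 'bcd': from fail(2)=6 chase 'd': 6 ⇒ 7;  out=∅∪out(7)=∅
  fail(8) 'cda': from fail(7)=0 chase 'a': 0 ⇒ 18;  out={1}∪out(18)={1}
  fail(10) 'bba': from fail(9)=1 chase 'a': 1→0 ⇒ 18;  out=∅∪out(18)=∅
  fail(14) 'bca': from fail(2)=6 chase 'a': 6→0 ⇒ 18;  out=∅∪out(18)=∅
  fail(20) 'acb': from fail(19)=6 chase 'b': 6 ⇒ 23;  out=∅∪out(23)=∅
  fail(24) 'cbd': from fail(23)=1 chase 'd': 1→0 ⇒ 0;  out=∅∪out(0)=∅
  fail(4) 'bcdc': from fail(3)=7 chase 'c': 7→0 ⇒ 6;  out=∅∪out(6)=∅
  fail(11) 'bbac': from fail(10)=18 chase 'c': 18 ⇒ 19;  out=∅∪out(19)=∅
  fail(15) 'bcac': from fail(14)=18 chase 'c': 18 ⇒ 19;  out=∅∪out(19)=∅
  fail(17) 'bcda': from fail(3)=7 chase 'a': 7 ⇒ 8;  out={4}∪out(8)={1,4}
  fail(21) 'acbd': from fail(20)=23 chase 'd': 23 ⇒ 24;  out=∅∪out(24)=∅
  fail(25) 'cbdc': from fail(24)=0 chase 'c': 0 ⇒ 6;  out={6}∪out(6)={6}
  fail(5) 'bcdca': from fail(4)=6 chase 'a': 6→0 ⇒ 18;  out={0}∪out(18)={0}
  fail(12) 'bbacd': from fail(11)=19 chase 'd': 19→6 ⇒ 7;  out=∅∪out(7)=∅
  fail(16) 'bcacb': from fail(15)=19 chase 'b': 19 ⇒ 20;  out={3}∪out(20)={3}
  fail(22) 'acbdc': from fail(21)=24 chase 'c': 24 ⇒ 25;  out={5}∪out(25)={5,6}
  fail(13) 'bbacdb': from fail(12)=7 chase 'b': 7→0 ⇒ 1;  out={2}∪out(1)={2}

Run:
pos 0 'b': at 1
pos 1 'd': at 0 ·f
pos 2 'd': at 0
pos 3 'd': at 0
pos 4 'b': at 1
pos 5 'a': at 18 ·f
pos 6 'a': at 18 ·f
pos 7 'b': at 1 ·f
pos 8 'c': at 2
pos 9 'd': at 3
pos 10 'a': at 17  → match P1@[8:10],P4@[7:10]
pos 11 'd': at 0 ·f
pos 12 'a': at 18
pos 13 'b': at 1 ·f
pos 14 'c': at 2
pos 15 'a': at 14
pos 16 'b': at 1 ·f
pos 17 'b': at 9
pos 18 'a': at 10
pos 19 'c': at 11
pos 20 'd': at 12
pos 21 'b': at 13  → match P2@[16:21]
pos 22 'c': at 2 ·f
pos 23 'd': at 3

Result: [[10,1],[10,4],[21,2]]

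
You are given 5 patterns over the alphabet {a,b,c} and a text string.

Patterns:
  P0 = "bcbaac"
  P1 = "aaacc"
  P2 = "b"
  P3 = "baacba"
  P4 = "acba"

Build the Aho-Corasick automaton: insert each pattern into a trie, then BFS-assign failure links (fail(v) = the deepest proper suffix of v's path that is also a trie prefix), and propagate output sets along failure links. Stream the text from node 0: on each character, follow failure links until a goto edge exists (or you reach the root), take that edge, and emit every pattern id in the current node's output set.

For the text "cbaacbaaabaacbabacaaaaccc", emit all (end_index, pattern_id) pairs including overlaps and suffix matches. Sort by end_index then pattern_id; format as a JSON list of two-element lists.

Build automaton:
Trie (insert patterns):
  0='ε' goto a→7 b→1
  1='b' goto a→12 c→2  [P2 ends]
  2='bc' goto b→3
  3='bcb' goto a→4
  4='bcba' goto a→5
  5='bcbaa' goto c→6
  6='bcbaac' goto ·  [P0 ends]
  7='a' goto a→8 c→17
  8='aa' goto a→9
  9='aaa' goto c→10
  10='aaac' goto c→11
  11='aaacc' goto ·  [P1 ends]
  12='ba' goto a→13
  13='baa' goto c→14
  14='baac' goto b→15
  15='baacb' goto a→16
  16='baacba' goto ·  [P3 ends]
  17='ac' goto b→18
  18='acb' goto a→19
  19='acba' goto ·  [P4 ends]

Failure links (BFS by depth):
  n1('b'): parent n0 fail=0; on 'b' 0 → fail=0;  out {2}∪∅={2}
  n7('a'): parent n0 fail=0; on 'a' 0 → fail=0;  out ∅∪∅=∅
  n2('bc'): parent n1 fail=0; on 'c' 0 → fail=0;  out ∅∪∅=∅
  n8('aa'): parent n7 fail=0; on 'a' 0 → fail=7;  out ∅∪∅=∅
  n12('ba'): parent n1 fail=0; on 'a' 0 → fail=7;  out ∅∪∅=∅
  n17('ac'): parent n7 fail=0; on 'c' 0 → fail=0;  out ∅∪∅=∅
  n3('bcb'): parent n2 fail=0; on 'b' 0 → fail=1;  out ∅∪{2}={2}
  n9('aaa'): parent n8 fail=7; on 'a' 7 → fail=8;  out ∅∪∅=∅
  n13('baa'): parent n12 fail=7; on 'a' 7 → fail=8;  out ∅∪∅=∅
  n18('acb'): parent n17 fail=0; on 'b' 0 → fail=1;  out ∅∪{2}={2}
  n4('bcba'): parent n3 fail=1; on 'a' 1 → fail=12;  out ∅∪∅=∅
  n10('aaac'): parent n9 fail=8; on 'c' 8→7 → fail=17;  out ∅∪∅=∅
  n14('baac'): parent n13 fail=8; on 'c' 8→7 → fail=17;  out ∅∪∅=∅
  n19('acba'): parent n18 fail=1; on 'a' 1 → fail=12;  out {4}∪∅={4}
  n5('bcbaa'): parent n4 fail=12; on 'a' 12 → fail=13;  out ∅∪∅=∅
  n11('aaacc'): parent n10 fail=17; on 'c' 17→0 → fail=0;  out {1}∪∅={1}
  n15('baacb'): parent n14 fail=17; on 'b' 17 → fail=18;  out ∅∪{2}={2}
  n6('bcbaac'): parent n5 fail=13; on 'c' 13 → fail=14;  out {0}∪∅={0}
  n16('baacba'): parent n15 fail=18; on 'a' 18 → fail=19;  out {3}∪{4}={3,4}

Run:
pos 0 'c': at 0
pos 1 'b': at 1  emit P2@[1:1]
pos 2 'a': at 12
pos 3 'a': at 13
pos 4 'c': at 14
pos 5 'b': at 15  emit P2@[5:5]
pos 6 'a': at 16  emit P3@[1:6],P4@[3:6]
pos 7 'a': at 13 (fail-walked)
pos 8 'a': at 9 (fail-walked)
pos 9 'b': at 1 (fail-walked)  emit P2@[9:9]
pos 10 'a': at 12
pos 11 'a': at 13
pos 12 'c': at 14
pos 13 'b': at 15  emit P2@[13:13]
pos 14 'a': at 16  emit P3@[9:14],P4@[11:14]
pos 15 'b': at 1 (fail-walked)  emit P2@[15:15]
pos 16 'a': at 12
pos 17 'c': at 17 (fail-walked)
pos 18 'a': at 7 (fail-walked)
pos 19 'a': at 8
pos 20 'a': at 9
pos 21 'a': at 9 (fail-walked)
pos 22 'c': at 10
pos 23 'c': at 11  emit P1@[19:23]
pos 24 'c': at 0 (fail-walked)

All matches (sorted): [[1,2],[5,2],[6,3],[6,4],[9,2],[13,2],[14,3],[14,4],[15,2],[23,1]]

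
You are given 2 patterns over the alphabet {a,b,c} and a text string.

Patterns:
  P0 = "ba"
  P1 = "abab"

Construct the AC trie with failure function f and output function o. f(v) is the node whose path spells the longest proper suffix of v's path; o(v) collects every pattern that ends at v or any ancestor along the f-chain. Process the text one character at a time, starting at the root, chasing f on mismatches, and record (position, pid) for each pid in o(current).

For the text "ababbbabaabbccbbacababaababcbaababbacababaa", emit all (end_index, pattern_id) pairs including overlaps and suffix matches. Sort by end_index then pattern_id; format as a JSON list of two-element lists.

Build automaton:
Trie nodes:
  0='ε' goto a→3 b→1
  1='b' goto a→2
  2='ba' goto ·  [P0 ends]
  3='a' goto b→4
  4='ab' goto a→5
  5='aba' goto b→6
  6='abab' goto ·  [P1 ends]

Failure links (BFS by depth):
  n1('b'): parent n0 fail=0; on 'b' 0 → fail=0;  out ∅∪∅=∅
  n3('a'): parent n0 fail=0; on 'a' 0 → fail=0;  out ∅∪∅=∅
  n2('ba'): parent n1 fail=0; on 'a' 0 → fail=3;  out {0}∪∅={0}
  n4('ab'): parent n3 fail=0; on 'b' 0 → fail=1;  out ∅∪∅=∅
  n5('aba'): parent n4 fail=1; on 'a' 1 → fail=2;  out ∅∪{0}={0}
  n6('abab'): parent n5 fail=2; on 'b' 2→3 → fail=4;  out {1}∪∅={1}

Scan:
pos 0 'a': at 3
pos 1 'b': at 4
pos 2 'a': at 5  ** P0@[1:2]
pos 3 'b': at 6  ** P1@[0:3]
pos 4 'b': at 1 ·f
pos 5 'b': at 1 ·f
pos 6 'a': at 2  ** P0@[5:6]
pos 7 'b': at 4 ·f
pos 8 'a': at 5  ** P0@[7:8]
pos 9 'a': at 3 ·f
pos 10 'b': at 4
pos 11 'b': at 1 ·f
pos 12 'c': at 0 ·f
pos 13 'c': at 0
pos 14 'b': at 1
pos 15 'b': at 1 ·f
pos 16 'a': at 2  ** P0@[15:16]
pos 17 'c': at 0 ·f
pos 18 'a': at 3
pos 19 'b': at 4
pos 20 'a': at 5  ** P0@[19:20]
pos 21 'b': at 6  ** P1@[18:21]
pos 22 'a': at 5 ·f  ** P0@[21:22]
pos 23 'a': at 3 ·f
pos 24 'b': at 4
pos 25 'a': at 5  ** P0@[24:25]
pos 26 'b': at 6  ** P1@[23:26]
pos 27 'c': at 0 ·f
pos 28 'b': at 1
pos 29 'a': at 2  ** P0@[28:29]
pos 30 'a': at 3 ·f
pos 31 'b': at 4
pos 32 'a': at 5  ** P0@[31:32]
pos 33 'b': at 6  ** P1@[30:33]
pos 34 'b': at 1 ·f
pos 35 'a': at 2  ** P0@[34:35]
pos 36 'c': at 0 ·f
pos 37 'a': at 3
pos 38 'b': at 4
pos 39 'a': at 5  ** P0@[38:39]
pos 40 'b': at 6  ** P1@[37:40]
pos 41 'a': at 5 ·f  ** P0@[40:41]
pos 42 'a': at 3 ·f

Matches: [[2,0],[3,1],[6,0],[8,0],[16,0],[20,0],[21,1],[22,0],[25,0],[26,1],[29,0],[32,0],[33,1],[35,0],[39,0],[40,1],[41,0]]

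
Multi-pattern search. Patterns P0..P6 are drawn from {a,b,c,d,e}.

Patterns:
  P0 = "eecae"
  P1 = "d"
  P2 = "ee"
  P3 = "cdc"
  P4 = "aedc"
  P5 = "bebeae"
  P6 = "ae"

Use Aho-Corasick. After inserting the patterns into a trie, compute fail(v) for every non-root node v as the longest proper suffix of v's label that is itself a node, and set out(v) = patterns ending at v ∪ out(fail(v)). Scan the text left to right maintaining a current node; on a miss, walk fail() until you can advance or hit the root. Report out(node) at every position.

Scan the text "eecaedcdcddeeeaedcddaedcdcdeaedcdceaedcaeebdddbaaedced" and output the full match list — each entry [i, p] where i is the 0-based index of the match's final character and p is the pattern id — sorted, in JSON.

Build:
Trie nodes:
  n0 'ε': a→10 b→14 c→7 d→6 e→1
  n1 'e': e→2
  n2 'ee': c→3  ←P2
  n3 'eec': a→4
  n4 'eeca': e→5
  n5 'eecae': ·  ←P0
  n6 'd': ·  ←P1
  n7 'c': d→8
  n8 'cd': c→9
  n9 'cdc': ·  ←P3
  n10 'a': e→11
  n11 'ae': d→12  ←P6
  n12 'aed': c→13
  n13 'aedc': ·  ←P4
  n14 'b': e→15
  n15 'be': b→16
  n16 'beb': e→17
  n17 'bebe': a→18
  n18 'bebea': e→19
  n19 'bebeae': ·  ←P5

Failure links (BFS by depth):
  fail(1) 'e': from fail(0)=0 chase 'e': 0 ⇒ 0;  out=∅∪out(0)=∅
  fail(6) 'd': from fail(0)=0 chase 'd': 0 ⇒ 0;  out={1}∪out(0)={1}
  fail(7) 'c': from fail(0)=0 chase 'c': 0 ⇒ 0;  out=∅∪out(0)=∅
  fail(10) 'a': from fail(0)=0 chase 'a': 0 ⇒ 0;  out=∅∪out(0)=∅
  fail(14) 'b': from fail(0)=0 chase 'b': 0 ⇒ 0;  out=∅∪out(0)=∅
  fail(2) 'ee': from fail(1)=0 chase 'e': 0 ⇒ 1;  out={2}∪out(1)={2}
  fail(8) 'cd': from fail(7)=0 chase 'd': 0 ⇒ 6;  out=∅∪out(6)={1}
  fail(11) 'ae': from fail(10)=0 chase 'e': 0 ⇒ 1;  out={6}∪out(1)={6}
  fail(15) 'be': from fail(14)=0 chase 'e': 0 ⇒ 1;  out=∅∪out(1)=∅
  fail(3) 'eec': from fail(2)=1 chase 'c': 1→0 ⇒ 7;  out=∅∪out(7)=∅
  fail(9) 'cdc': from fail(8)=6 chase 'c': 6→0 ⇒ 7;  out={3}∪out(7)={3}
  fail(12) 'aed': from fail(11)=1 chase 'd': 1→0 ⇒ 6;  out=∅∪out(6)={1}
  fail(16) 'beb': from fail(15)=1 chase 'b': 1→0 ⇒ 14;  out=∅∪out(14)=∅
  fail(4) 'eeca': from fail(3)=7 chase 'a': 7→0 ⇒ 10;  out=∅∪out(10)=∅
  fail(13) 'aedc': from fail(12)=6 chase 'c': 6→0 ⇒ 7;  out={4}∪out(7)={4}
  fail(17) 'bebe': from fail(16)=14 chase 'e': 14 ⇒ 15;  out=∅∪out(15)=∅
  fail(5) 'eecae': from fail(4)=10 chase 'e': 10 ⇒ 11;  out={0}∪out(11)={0,6}
  fail(18) 'bebea': from fail(17)=15 chase 'a': 15→1→0 ⇒ 10;  out=∅∪out(10)=∅
  fail(19) 'bebeae': from fail(18)=10 chase 'e': 10 ⇒ 11;  out={5}∪out(11)={5,6}

Text stream:
pos 0 'e': at 1
pos 1 'e': at 2  ** P2@[0:1]
pos 2 'c': at 3
pos 3 'a': at 4
pos 4 'e': at 5  ** P0@[0:4],P6@[3:4]
pos 5 'd': at 12 ·f  ** P1@[5:5]
pos 6 'c': at 13  ** P4@[3:6]
pos 7 'd': at 8 ·f  ** P1@[7:7]
pos 8 'c': at 9  ** P3@[6:8]
pos 9 'd': at 8 ·f  ** P1@[9:9]
pos 10 'd': at 6 ·f  ** P1@[10:10]
pos 11 'e': at 1 ·f
pos 12 'e': at 2  ** P2@[11:12]
pos 13 'e': at 2 ·f  ** P2@[12:13]
pos 14 'a': at 10 ·f
pos 15 'e': at 11  ** P6@[14:15]
pos 16 'd': at 12  ** P1@[16:16]
pos 17 'c': at 13  ** P4@[14:17]
pos 18 'd': at 8 ·f  ** P1@[18:18]
pos 19 'd': at 6 ·f  ** P1@[19:19]
pos 20 'a': at 10 ·f
pos 21 'e': at 11  ** P6@[20:21]
pos 22 'd': at 12  ** P1@[22:22]
pos 23 'c': at 13  ** P4@[20:23]
pos 24 'd': at 8 ·f  ** P1@[24:24]
pos 25 'c': at 9  ** P3@[23:25]
pos 26 'd': at 8 ·f  ** P1@[26:26]
pos 27 'e': at 1 ·f
pos 28 'a': at 10 ·f
pos 29 'e': at 11  ** P6@[28:29]
pos 30 'd': at 12  ** P1@[30:30]
pos 31 'c': at 13  ** P4@[28:31]
pos 32 'd': at 8 ·f  ** P1@[32:32]
pos 33 'c': at 9  ** P3@[31:33]
pos 34 'e': at 1 ·f
pos 35 'a': at 10 ·f
pos 36 'e': at 11  ** P6@[35:36]
pos 37 'd': at 12  ** P1@[37:37]
pos 38 'c': at 13  ** P4@[35:38]
pos 39 'a': at 10 ·f
pos 40 'e': at 11  ** P6@[39:40]
pos 41 'e': at 2 ·f  ** P2@[40:41]
pos 42 'b': at 14 ·f
pos 43 'd': at 6 ·f  ** P1@[43:43]
pos 44 'd': at 6 ·f  ** P1@[44:44]
pos 45 'd': at 6 ·f  ** P1@[45:45]
pos 46 'b': at 14 ·f
pos 47 'a': at 10 ·f
pos 48 'a': at 10 ·f
pos 49 'e': at 11  ** P6@[48:49]
pos 50 'd': at 12  ** P1@[50:50]
pos 51 'c': at 13  ** P4@[48:51]
pos 52 'e': at 1 ·f
pos 53 'd': at 6 ·f  ** P1@[53:53]

Result: [[1,2],[4,0],[4,6],[5,1],[6,4],[7,1],[8,3],[9,1],[10,1],[12,2],[13,2],[15,6],[16,1],[17,4],[18,1],[19,1],[21,6],[22,1],[23,4],[24,1],[25,3],[26,1],[29,6],[30,1],[31,4],[32,1],[33,3],[36,6],[37,1],[38,4],[40,6],[41,2],[43,1],[44,1],[45,1],[49,6],[50,1],[51,4],[53,1]]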